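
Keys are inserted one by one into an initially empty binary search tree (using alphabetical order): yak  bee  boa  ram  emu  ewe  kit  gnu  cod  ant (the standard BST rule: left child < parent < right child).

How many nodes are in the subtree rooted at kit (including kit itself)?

2

Resulting structure (node: left, right):
  yak: L=bee, R=–
  bee: L=ant, R=boa
  boa: L=–, R=ram
  ram: L=emu, R=–
  emu: L=cod, R=ewe
  ewe: L=–, R=kit
  kit: L=gnu, R=–
  gnu: L=–, R=–
  cod: L=–, R=–
  ant: L=–, R=–

Subtree rooted at kit contains: kit, gnu — 2 nodes.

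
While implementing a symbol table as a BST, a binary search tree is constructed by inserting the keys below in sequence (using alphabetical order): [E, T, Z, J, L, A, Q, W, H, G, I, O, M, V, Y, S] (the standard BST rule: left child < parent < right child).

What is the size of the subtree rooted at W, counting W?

3

Insert E: tree is empty, so E becomes the root.
Insert T: T > E → go right. Place as right child of E.
Insert Z: Z > E → go right; Z > T → go right. Place as right child of T.
Insert J: J > E → go right; J < T → go left. Place as left child of T.
Insert L: L > E → go right; L < T → go left; L > J → go right. Place as right child of J.
Insert A: A < E → go left. Place as left child of E.
Insert Q: Q > E → go right; Q < T → go left; Q > J → go right; Q > L → go right. Place as right child of L.
Insert W: W > E → go right; W > T → go right; W < Z → go left. Place as left child of Z.
Insert H: H > E → go right; H < T → go left; H < J → go left. Place as left child of J.
Insert G: G > E → go right; G < T → go left; G < J → go left; G < H → go left. Place as left child of H.
Insert I: I > E → go right; I < T → go left; I < J → go left; I > H → go right. Place as right child of H.
Insert O: O > E → go right; O < T → go left; O > J → go right; O > L → go right; O < Q → go left. Place as left child of Q.
Insert M: M > E → go right; M < T → go left; M > J → go right; M > L → go right; M < Q → go left; M < O → go left. Place as left child of O.
Insert V: V > E → go right; V > T → go right; V < Z → go left; V < W → go left. Place as left child of W.
Insert Y: Y > E → go right; Y > T → go right; Y < Z → go left; Y > W → go right. Place as right child of W.
Insert S: S > E → go right; S < T → go left; S > J → go right; S > L → go right; S > Q → go right. Place as right child of Q.

Subtree rooted at W contains: W, V, Y — 3 nodes.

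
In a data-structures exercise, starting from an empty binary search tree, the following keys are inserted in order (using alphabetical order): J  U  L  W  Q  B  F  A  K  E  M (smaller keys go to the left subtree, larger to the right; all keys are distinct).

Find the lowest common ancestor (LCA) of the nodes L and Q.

L

J: root
U: right child of J (depth 1)
L: left child of U (depth 2)
W: right child of U (depth 2)
Q: right child of L (depth 3)
B: left child of J (depth 1)
F: right child of B (depth 2)
A: left child of B (depth 2)
K: left child of L (depth 3)
E: left child of F (depth 3)
M: left child of Q (depth 4)

Path to L: J → U → L
Path to Q: J → U → L → Q
L lies on both paths and is an ancestor of the other node.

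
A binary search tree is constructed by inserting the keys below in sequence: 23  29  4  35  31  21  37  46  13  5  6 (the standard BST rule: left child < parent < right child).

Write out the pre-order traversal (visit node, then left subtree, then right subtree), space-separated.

Resulting structure (node: left, right):
  23: L=4, R=29
  29: L=–, R=35
  4: L=–, R=21
  35: L=31, R=37
  31: L=–, R=–
  21: L=13, R=–
  37: L=–, R=46
  46: L=–, R=–
  13: L=5, R=–
  5: L=–, R=6
  6: L=–, R=–

23 4 21 13 5 6 29 35 31 37 46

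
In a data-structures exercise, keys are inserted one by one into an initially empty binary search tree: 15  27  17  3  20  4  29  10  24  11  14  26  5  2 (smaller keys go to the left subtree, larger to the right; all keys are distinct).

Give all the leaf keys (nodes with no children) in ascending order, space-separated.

15: root
27: right child of 15 (depth 1)
17: left child of 27 (depth 2)
3: left child of 15 (depth 1)
20: right child of 17 (depth 3)
4: right child of 3 (depth 2)
29: right child of 27 (depth 2)
10: right child of 4 (depth 3)
24: right child of 20 (depth 4)
11: right child of 10 (depth 4)
14: right child of 11 (depth 5)
26: right child of 24 (depth 5)
5: left child of 10 (depth 4)
2: left child of 3 (depth 2)

2 5 14 26 29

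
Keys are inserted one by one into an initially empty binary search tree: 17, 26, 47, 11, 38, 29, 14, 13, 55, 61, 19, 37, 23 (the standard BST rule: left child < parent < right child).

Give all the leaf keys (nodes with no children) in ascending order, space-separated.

13 23 37 61

17: root
26: right child of 17 (depth 1)
47: right child of 26 (depth 2)
11: left child of 17 (depth 1)
38: left child of 47 (depth 3)
29: left child of 38 (depth 4)
14: right child of 11 (depth 2)
13: left child of 14 (depth 3)
55: right child of 47 (depth 3)
61: right child of 55 (depth 4)
19: left child of 26 (depth 2)
37: right child of 29 (depth 5)
23: right child of 19 (depth 3)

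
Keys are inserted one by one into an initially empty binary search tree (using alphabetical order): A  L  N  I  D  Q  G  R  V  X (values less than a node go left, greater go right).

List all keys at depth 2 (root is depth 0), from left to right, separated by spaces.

Insert A: tree is empty, so A becomes the root.
Insert L: L > A → go right. Place as right child of A.
Insert N: N > A → go right; N > L → go right. Place as right child of L.
Insert I: I > A → go right; I < L → go left. Place as left child of L.
Insert D: D > A → go right; D < L → go left; D < I → go left. Place as left child of I.
Insert Q: Q > A → go right; Q > L → go right; Q > N → go right. Place as right child of N.
Insert G: G > A → go right; G < L → go left; G < I → go left; G > D → go right. Place as right child of D.
Insert R: R > A → go right; R > L → go right; R > N → go right; R > Q → go right. Place as right child of Q.
Insert V: V > A → go right; V > L → go right; V > N → go right; V > Q → go right; V > R → go right. Place as right child of R.
Insert X: X > A → go right; X > L → go right; X > N → go right; X > Q → go right; X > R → go right; X > V → go right. Place as right child of V.

I N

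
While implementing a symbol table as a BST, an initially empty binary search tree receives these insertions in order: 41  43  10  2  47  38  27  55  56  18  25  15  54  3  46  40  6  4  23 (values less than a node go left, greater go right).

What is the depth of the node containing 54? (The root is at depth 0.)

4

41: root
43: right child of 41 (depth 1)
10: left child of 41 (depth 1)
2: left child of 10 (depth 2)
47: right child of 43 (depth 2)
38: right child of 10 (depth 2)
27: left child of 38 (depth 3)
55: right child of 47 (depth 3)
56: right child of 55 (depth 4)
18: left child of 27 (depth 4)
25: right child of 18 (depth 5)
15: left child of 18 (depth 5)
54: left child of 55 (depth 4)
3: right child of 2 (depth 3)
46: left child of 47 (depth 3)
40: right child of 38 (depth 3)
6: right child of 3 (depth 4)
4: left child of 6 (depth 5)
23: left child of 25 (depth 6)

Path to 54: 41 → 43 → 47 → 55 → 54, which is 4 edges.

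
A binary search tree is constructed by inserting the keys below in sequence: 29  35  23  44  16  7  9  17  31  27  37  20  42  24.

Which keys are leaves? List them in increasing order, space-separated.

29: root
35: right child of 29 (depth 1)
23: left child of 29 (depth 1)
44: right child of 35 (depth 2)
16: left child of 23 (depth 2)
7: left child of 16 (depth 3)
9: right child of 7 (depth 4)
17: right child of 16 (depth 3)
31: left child of 35 (depth 2)
27: right child of 23 (depth 2)
37: left child of 44 (depth 3)
20: right child of 17 (depth 4)
42: right child of 37 (depth 4)
24: left child of 27 (depth 3)

9 20 24 31 42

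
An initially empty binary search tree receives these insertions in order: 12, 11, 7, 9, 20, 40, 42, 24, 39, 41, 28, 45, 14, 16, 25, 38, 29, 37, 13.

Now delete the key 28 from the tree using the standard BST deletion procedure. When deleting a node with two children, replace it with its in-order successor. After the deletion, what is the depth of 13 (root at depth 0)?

3

12: root
11: left child of 12 (depth 1)
7: left child of 11 (depth 2)
9: right child of 7 (depth 3)
20: right child of 12 (depth 1)
40: right child of 20 (depth 2)
42: right child of 40 (depth 3)
24: left child of 40 (depth 3)
39: right child of 24 (depth 4)
41: left child of 42 (depth 4)
28: left child of 39 (depth 5)
45: right child of 42 (depth 4)
14: left child of 20 (depth 2)
16: right child of 14 (depth 3)
25: left child of 28 (depth 6)
38: right child of 28 (depth 6)
29: left child of 38 (depth 7)
37: right child of 29 (depth 8)
13: left child of 14 (depth 3)

Delete 28 (two children — replace with in-order successor).
After deletion, path to 13: 12 → 20 → 14 → 13.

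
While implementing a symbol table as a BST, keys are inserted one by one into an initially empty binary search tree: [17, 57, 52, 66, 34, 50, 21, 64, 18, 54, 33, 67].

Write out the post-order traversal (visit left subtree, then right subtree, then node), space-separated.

Resulting structure (node: left, right):
  17: L=–, R=57
  57: L=52, R=66
  52: L=34, R=54
  66: L=64, R=67
  34: L=21, R=50
  50: L=–, R=–
  21: L=18, R=33
  64: L=–, R=–
  18: L=–, R=–
  54: L=–, R=–
  33: L=–, R=–
  67: L=–, R=–

18 33 21 50 34 54 52 64 67 66 57 17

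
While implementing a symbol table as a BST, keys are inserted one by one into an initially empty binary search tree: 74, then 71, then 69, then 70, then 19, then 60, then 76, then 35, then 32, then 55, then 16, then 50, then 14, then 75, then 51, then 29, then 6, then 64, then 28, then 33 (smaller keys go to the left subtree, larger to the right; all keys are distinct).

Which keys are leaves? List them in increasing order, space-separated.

6 28 33 51 64 70 75

Resulting structure (node: left, right):
  74: L=71, R=76
  71: L=69, R=–
  69: L=19, R=70
  70: L=–, R=–
  19: L=16, R=60
  60: L=35, R=64
  76: L=75, R=–
  35: L=32, R=55
  32: L=29, R=33
  55: L=50, R=–
  16: L=14, R=–
  50: L=–, R=51
  14: L=6, R=–
  75: L=–, R=–
  51: L=–, R=–
  29: L=28, R=–
  6: L=–, R=–
  64: L=–, R=–
  28: L=–, R=–
  33: L=–, R=–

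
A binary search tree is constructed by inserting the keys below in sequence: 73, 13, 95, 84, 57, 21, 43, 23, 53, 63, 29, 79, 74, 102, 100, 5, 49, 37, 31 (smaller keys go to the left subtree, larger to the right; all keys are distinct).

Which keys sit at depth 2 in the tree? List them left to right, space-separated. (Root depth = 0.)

5 57 84 102

73: root
13: left child of 73 (depth 1)
95: right child of 73 (depth 1)
84: left child of 95 (depth 2)
57: right child of 13 (depth 2)
21: left child of 57 (depth 3)
43: right child of 21 (depth 4)
23: left child of 43 (depth 5)
53: right child of 43 (depth 5)
63: right child of 57 (depth 3)
29: right child of 23 (depth 6)
79: left child of 84 (depth 3)
74: left child of 79 (depth 4)
102: right child of 95 (depth 2)
100: left child of 102 (depth 3)
5: left child of 13 (depth 2)
49: left child of 53 (depth 6)
37: right child of 29 (depth 7)
31: left child of 37 (depth 8)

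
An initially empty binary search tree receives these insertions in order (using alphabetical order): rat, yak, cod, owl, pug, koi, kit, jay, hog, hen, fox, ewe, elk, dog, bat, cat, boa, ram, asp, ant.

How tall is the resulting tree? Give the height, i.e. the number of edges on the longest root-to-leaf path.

11

rat: root
yak: right child of rat (depth 1)
cod: left child of rat (depth 1)
owl: right child of cod (depth 2)
pug: right child of owl (depth 3)
koi: left child of owl (depth 3)
kit: left child of koi (depth 4)
jay: left child of kit (depth 5)
hog: left child of jay (depth 6)
hen: left child of hog (depth 7)
fox: left child of hen (depth 8)
ewe: left child of fox (depth 9)
elk: left child of ewe (depth 10)
dog: left child of elk (depth 11)
bat: left child of cod (depth 2)
cat: right child of bat (depth 3)
boa: left child of cat (depth 4)
ram: right child of pug (depth 4)
asp: left child of bat (depth 3)
ant: left child of asp (depth 4)

The deepest node is dog at depth 11.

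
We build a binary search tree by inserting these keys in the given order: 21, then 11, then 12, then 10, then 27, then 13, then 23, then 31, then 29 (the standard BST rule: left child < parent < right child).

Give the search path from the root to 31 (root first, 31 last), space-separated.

Resulting structure (node: left, right):
  21: L=11, R=27
  11: L=10, R=12
  12: L=–, R=13
  10: L=–, R=–
  27: L=23, R=31
  13: L=–, R=–
  23: L=–, R=–
  31: L=29, R=–
  29: L=–, R=–

21 27 31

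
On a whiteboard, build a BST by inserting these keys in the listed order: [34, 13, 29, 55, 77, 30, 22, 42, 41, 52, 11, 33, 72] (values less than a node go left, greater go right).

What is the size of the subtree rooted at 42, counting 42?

Resulting structure (node: left, right):
  34: L=13, R=55
  13: L=11, R=29
  29: L=22, R=30
  55: L=42, R=77
  77: L=72, R=–
  30: L=–, R=33
  22: L=–, R=–
  42: L=41, R=52
  41: L=–, R=–
  52: L=–, R=–
  11: L=–, R=–
  33: L=–, R=–
  72: L=–, R=–

Subtree rooted at 42 contains: 42, 41, 52 — 3 nodes.

3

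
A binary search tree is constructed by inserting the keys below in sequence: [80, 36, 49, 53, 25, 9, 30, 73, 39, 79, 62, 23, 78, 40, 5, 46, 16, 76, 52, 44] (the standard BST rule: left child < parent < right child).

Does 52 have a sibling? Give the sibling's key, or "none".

Insert 80: tree is empty, so 80 becomes the root.
Insert 36: 36 < 80 → go left. Place as left child of 80.
Insert 49: 49 < 80 → go left; 49 > 36 → go right. Place as right child of 36.
Insert 53: 53 < 80 → go left; 53 > 36 → go right; 53 > 49 → go right. Place as right child of 49.
Insert 25: 25 < 80 → go left; 25 < 36 → go left. Place as left child of 36.
Insert 9: 9 < 80 → go left; 9 < 36 → go left; 9 < 25 → go left. Place as left child of 25.
Insert 30: 30 < 80 → go left; 30 < 36 → go left; 30 > 25 → go right. Place as right child of 25.
Insert 73: 73 < 80 → go left; 73 > 36 → go right; 73 > 49 → go right; 73 > 53 → go right. Place as right child of 53.
Insert 39: 39 < 80 → go left; 39 > 36 → go right; 39 < 49 → go left. Place as left child of 49.
Insert 79: 79 < 80 → go left; 79 > 36 → go right; 79 > 49 → go right; 79 > 53 → go right; 79 > 73 → go right. Place as right child of 73.
Insert 62: 62 < 80 → go left; 62 > 36 → go right; 62 > 49 → go right; 62 > 53 → go right; 62 < 73 → go left. Place as left child of 73.
Insert 23: 23 < 80 → go left; 23 < 36 → go left; 23 < 25 → go left; 23 > 9 → go right. Place as right child of 9.
Insert 78: 78 < 80 → go left; 78 > 36 → go right; 78 > 49 → go right; 78 > 53 → go right; 78 > 73 → go right; 78 < 79 → go left. Place as left child of 79.
Insert 40: 40 < 80 → go left; 40 > 36 → go right; 40 < 49 → go left; 40 > 39 → go right. Place as right child of 39.
Insert 5: 5 < 80 → go left; 5 < 36 → go left; 5 < 25 → go left; 5 < 9 → go left. Place as left child of 9.
Insert 46: 46 < 80 → go left; 46 > 36 → go right; 46 < 49 → go left; 46 > 39 → go right; 46 > 40 → go right. Place as right child of 40.
Insert 16: 16 < 80 → go left; 16 < 36 → go left; 16 < 25 → go left; 16 > 9 → go right; 16 < 23 → go left. Place as left child of 23.
Insert 76: 76 < 80 → go left; 76 > 36 → go right; 76 > 49 → go right; 76 > 53 → go right; 76 > 73 → go right; 76 < 79 → go left; 76 < 78 → go left. Place as left child of 78.
Insert 52: 52 < 80 → go left; 52 > 36 → go right; 52 > 49 → go right; 52 < 53 → go left. Place as left child of 53.
Insert 44: 44 < 80 → go left; 44 > 36 → go right; 44 < 49 → go left; 44 > 39 → go right; 44 > 40 → go right; 44 < 46 → go left. Place as left child of 46.

52's parent is 53; the other child of 53 is 73.

73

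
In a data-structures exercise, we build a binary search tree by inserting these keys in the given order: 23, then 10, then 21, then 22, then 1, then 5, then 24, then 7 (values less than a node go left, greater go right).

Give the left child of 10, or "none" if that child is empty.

1

Insert 23: tree is empty, so 23 becomes the root.
Insert 10: 10 < 23 → go left. Place as left child of 23.
Insert 21: 21 < 23 → go left; 21 > 10 → go right. Place as right child of 10.
Insert 22: 22 < 23 → go left; 22 > 10 → go right; 22 > 21 → go right. Place as right child of 21.
Insert 1: 1 < 23 → go left; 1 < 10 → go left. Place as left child of 10.
Insert 5: 5 < 23 → go left; 5 < 10 → go left; 5 > 1 → go right. Place as right child of 1.
Insert 24: 24 > 23 → go right. Place as right child of 23.
Insert 7: 7 < 23 → go left; 7 < 10 → go left; 7 > 1 → go right; 7 > 5 → go right. Place as right child of 5.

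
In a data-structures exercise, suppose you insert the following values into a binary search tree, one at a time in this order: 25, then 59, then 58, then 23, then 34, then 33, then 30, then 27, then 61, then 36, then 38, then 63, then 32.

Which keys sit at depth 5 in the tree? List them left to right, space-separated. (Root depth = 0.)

30 38

25: root
59: right child of 25 (depth 1)
58: left child of 59 (depth 2)
23: left child of 25 (depth 1)
34: left child of 58 (depth 3)
33: left child of 34 (depth 4)
30: left child of 33 (depth 5)
27: left child of 30 (depth 6)
61: right child of 59 (depth 2)
36: right child of 34 (depth 4)
38: right child of 36 (depth 5)
63: right child of 61 (depth 3)
32: right child of 30 (depth 6)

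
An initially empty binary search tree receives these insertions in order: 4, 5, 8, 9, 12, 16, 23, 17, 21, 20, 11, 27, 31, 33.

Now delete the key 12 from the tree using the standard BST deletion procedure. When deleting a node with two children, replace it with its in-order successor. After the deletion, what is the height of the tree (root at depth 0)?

8

Insert 4: tree is empty, so 4 becomes the root.
Insert 5: 5 > 4 → go right. Place as right child of 4.
Insert 8: 8 > 4 → go right; 8 > 5 → go right. Place as right child of 5.
Insert 9: 9 > 4 → go right; 9 > 5 → go right; 9 > 8 → go right. Place as right child of 8.
Insert 12: 12 > 4 → go right; 12 > 5 → go right; 12 > 8 → go right; 12 > 9 → go right. Place as right child of 9.
Insert 16: 16 > 4 → go right; 16 > 5 → go right; 16 > 8 → go right; 16 > 9 → go right; 16 > 12 → go right. Place as right child of 12.
Insert 23: 23 > 4 → go right; 23 > 5 → go right; 23 > 8 → go right; 23 > 9 → go right; 23 > 12 → go right; 23 > 16 → go right. Place as right child of 16.
Insert 17: 17 > 4 → go right; 17 > 5 → go right; 17 > 8 → go right; 17 > 9 → go right; 17 > 12 → go right; 17 > 16 → go right; 17 < 23 → go left. Place as left child of 23.
Insert 21: 21 > 4 → go right; 21 > 5 → go right; 21 > 8 → go right; 21 > 9 → go right; 21 > 12 → go right; 21 > 16 → go right; 21 < 23 → go left; 21 > 17 → go right. Place as right child of 17.
Insert 20: 20 > 4 → go right; 20 > 5 → go right; 20 > 8 → go right; 20 > 9 → go right; 20 > 12 → go right; 20 > 16 → go right; 20 < 23 → go left; 20 > 17 → go right; 20 < 21 → go left. Place as left child of 21.
Insert 11: 11 > 4 → go right; 11 > 5 → go right; 11 > 8 → go right; 11 > 9 → go right; 11 < 12 → go left. Place as left child of 12.
Insert 27: 27 > 4 → go right; 27 > 5 → go right; 27 > 8 → go right; 27 > 9 → go right; 27 > 12 → go right; 27 > 16 → go right; 27 > 23 → go right. Place as right child of 23.
Insert 31: 31 > 4 → go right; 31 > 5 → go right; 31 > 8 → go right; 31 > 9 → go right; 31 > 12 → go right; 31 > 16 → go right; 31 > 23 → go right; 31 > 27 → go right. Place as right child of 27.
Insert 33: 33 > 4 → go right; 33 > 5 → go right; 33 > 8 → go right; 33 > 9 → go right; 33 > 12 → go right; 33 > 16 → go right; 33 > 23 → go right; 33 > 27 → go right; 33 > 31 → go right. Place as right child of 31.

Delete 12 (two children — replace with in-order successor).
After deletion, deepest node is 20 at depth 8.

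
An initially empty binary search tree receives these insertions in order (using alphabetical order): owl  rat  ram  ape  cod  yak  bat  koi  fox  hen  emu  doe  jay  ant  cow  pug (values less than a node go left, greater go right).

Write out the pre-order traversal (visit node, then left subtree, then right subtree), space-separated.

Resulting structure (node: left, right):
  owl: L=ape, R=rat
  rat: L=ram, R=yak
  ram: L=pug, R=–
  ape: L=ant, R=cod
  cod: L=bat, R=koi
  yak: L=–, R=–
  bat: L=–, R=–
  koi: L=fox, R=–
  fox: L=emu, R=hen
  hen: L=–, R=jay
  emu: L=doe, R=–
  doe: L=cow, R=–
  jay: L=–, R=–
  ant: L=–, R=–
  cow: L=–, R=–
  pug: L=–, R=–

owl ape ant cod bat koi fox emu doe cow hen jay rat ram pug yak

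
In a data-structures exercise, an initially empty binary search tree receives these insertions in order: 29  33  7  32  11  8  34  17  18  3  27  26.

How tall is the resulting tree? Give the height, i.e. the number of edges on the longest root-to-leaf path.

6

Insert 29: tree is empty, so 29 becomes the root.
Insert 33: 33 > 29 → go right. Place as right child of 29.
Insert 7: 7 < 29 → go left. Place as left child of 29.
Insert 32: 32 > 29 → go right; 32 < 33 → go left. Place as left child of 33.
Insert 11: 11 < 29 → go left; 11 > 7 → go right. Place as right child of 7.
Insert 8: 8 < 29 → go left; 8 > 7 → go right; 8 < 11 → go left. Place as left child of 11.
Insert 34: 34 > 29 → go right; 34 > 33 → go right. Place as right child of 33.
Insert 17: 17 < 29 → go left; 17 > 7 → go right; 17 > 11 → go right. Place as right child of 11.
Insert 18: 18 < 29 → go left; 18 > 7 → go right; 18 > 11 → go right; 18 > 17 → go right. Place as right child of 17.
Insert 3: 3 < 29 → go left; 3 < 7 → go left. Place as left child of 7.
Insert 27: 27 < 29 → go left; 27 > 7 → go right; 27 > 11 → go right; 27 > 17 → go right; 27 > 18 → go right. Place as right child of 18.
Insert 26: 26 < 29 → go left; 26 > 7 → go right; 26 > 11 → go right; 26 > 17 → go right; 26 > 18 → go right; 26 < 27 → go left. Place as left child of 27.

The deepest node is 26 at depth 6.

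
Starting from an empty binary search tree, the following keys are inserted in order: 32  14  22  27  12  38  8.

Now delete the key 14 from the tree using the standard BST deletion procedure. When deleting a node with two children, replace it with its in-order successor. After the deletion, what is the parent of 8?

Resulting structure (node: left, right):
  32: L=14, R=38
  14: L=12, R=22
  22: L=–, R=27
  27: L=–, R=–
  12: L=8, R=–
  38: L=–, R=–
  8: L=–, R=–

Delete 14 (two children — replace with in-order successor).
After deletion, 8's parent is 12.

12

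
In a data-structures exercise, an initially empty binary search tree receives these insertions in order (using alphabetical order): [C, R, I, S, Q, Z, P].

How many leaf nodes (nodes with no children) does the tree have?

2

Insert C: tree is empty, so C becomes the root.
Insert R: R > C → go right. Place as right child of C.
Insert I: I > C → go right; I < R → go left. Place as left child of R.
Insert S: S > C → go right; S > R → go right. Place as right child of R.
Insert Q: Q > C → go right; Q < R → go left; Q > I → go right. Place as right child of I.
Insert Z: Z > C → go right; Z > R → go right; Z > S → go right. Place as right child of S.
Insert P: P > C → go right; P < R → go left; P > I → go right; P < Q → go left. Place as left child of Q.

Leaves: P, Z — 2 in total.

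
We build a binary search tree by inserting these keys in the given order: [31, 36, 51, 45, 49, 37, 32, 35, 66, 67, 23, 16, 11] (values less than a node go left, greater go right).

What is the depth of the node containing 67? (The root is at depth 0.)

Insert 31: tree is empty, so 31 becomes the root.
Insert 36: 36 > 31 → go right. Place as right child of 31.
Insert 51: 51 > 31 → go right; 51 > 36 → go right. Place as right child of 36.
Insert 45: 45 > 31 → go right; 45 > 36 → go right; 45 < 51 → go left. Place as left child of 51.
Insert 49: 49 > 31 → go right; 49 > 36 → go right; 49 < 51 → go left; 49 > 45 → go right. Place as right child of 45.
Insert 37: 37 > 31 → go right; 37 > 36 → go right; 37 < 51 → go left; 37 < 45 → go left. Place as left child of 45.
Insert 32: 32 > 31 → go right; 32 < 36 → go left. Place as left child of 36.
Insert 35: 35 > 31 → go right; 35 < 36 → go left; 35 > 32 → go right. Place as right child of 32.
Insert 66: 66 > 31 → go right; 66 > 36 → go right; 66 > 51 → go right. Place as right child of 51.
Insert 67: 67 > 31 → go right; 67 > 36 → go right; 67 > 51 → go right; 67 > 66 → go right. Place as right child of 66.
Insert 23: 23 < 31 → go left. Place as left child of 31.
Insert 16: 16 < 31 → go left; 16 < 23 → go left. Place as left child of 23.
Insert 11: 11 < 31 → go left; 11 < 23 → go left; 11 < 16 → go left. Place as left child of 16.

Path to 67: 31 → 36 → 51 → 66 → 67, which is 4 edges.

4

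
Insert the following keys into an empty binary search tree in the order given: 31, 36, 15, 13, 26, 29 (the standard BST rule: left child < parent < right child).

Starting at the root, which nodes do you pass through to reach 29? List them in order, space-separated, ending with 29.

Resulting structure (node: left, right):
  31: L=15, R=36
  36: L=–, R=–
  15: L=13, R=26
  13: L=–, R=–
  26: L=–, R=29
  29: L=–, R=–

31 15 26 29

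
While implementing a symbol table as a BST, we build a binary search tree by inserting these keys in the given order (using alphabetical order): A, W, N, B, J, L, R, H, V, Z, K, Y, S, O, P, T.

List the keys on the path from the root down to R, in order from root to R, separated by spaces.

Resulting structure (node: left, right):
  A: L=–, R=W
  W: L=N, R=Z
  N: L=B, R=R
  B: L=–, R=J
  J: L=H, R=L
  L: L=K, R=–
  R: L=O, R=V
  H: L=–, R=–
  V: L=S, R=–
  Z: L=Y, R=–
  K: L=–, R=–
  Y: L=–, R=–
  S: L=–, R=T
  O: L=–, R=P
  P: L=–, R=–
  T: L=–, R=–

A W N R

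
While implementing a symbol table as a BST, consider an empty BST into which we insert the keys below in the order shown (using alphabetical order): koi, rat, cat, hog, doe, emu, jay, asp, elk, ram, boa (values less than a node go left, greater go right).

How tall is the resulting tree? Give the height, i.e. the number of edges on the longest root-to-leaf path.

koi: root
rat: right child of koi (depth 1)
cat: left child of koi (depth 1)
hog: right child of cat (depth 2)
doe: left child of hog (depth 3)
emu: right child of doe (depth 4)
jay: right child of hog (depth 3)
asp: left child of cat (depth 2)
elk: left child of emu (depth 5)
ram: left child of rat (depth 2)
boa: right child of asp (depth 3)

The deepest node is elk at depth 5.

5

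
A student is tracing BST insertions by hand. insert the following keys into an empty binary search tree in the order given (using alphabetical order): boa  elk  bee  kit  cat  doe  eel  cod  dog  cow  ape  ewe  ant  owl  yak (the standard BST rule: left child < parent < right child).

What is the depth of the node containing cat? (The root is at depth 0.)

2

boa: root
elk: right child of boa (depth 1)
bee: left child of boa (depth 1)
kit: right child of elk (depth 2)
cat: left child of elk (depth 2)
doe: right child of cat (depth 3)
eel: right child of doe (depth 4)
cod: left child of doe (depth 4)
dog: left child of eel (depth 5)
cow: right child of cod (depth 5)
ape: left child of bee (depth 2)
ewe: left child of kit (depth 3)
ant: left child of ape (depth 3)
owl: right child of kit (depth 3)
yak: right child of owl (depth 4)

Path to cat: boa → elk → cat, which is 2 edges.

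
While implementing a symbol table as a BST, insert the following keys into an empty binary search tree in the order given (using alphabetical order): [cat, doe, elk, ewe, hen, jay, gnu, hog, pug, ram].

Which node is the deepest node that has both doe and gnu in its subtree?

Resulting structure (node: left, right):
  cat: L=–, R=doe
  doe: L=–, R=elk
  elk: L=–, R=ewe
  ewe: L=–, R=hen
  hen: L=gnu, R=jay
  jay: L=hog, R=pug
  gnu: L=–, R=–
  hog: L=–, R=–
  pug: L=–, R=ram
  ram: L=–, R=–

Path to doe: cat → doe
Path to gnu: cat → doe → elk → ewe → hen → gnu
doe lies on both paths and is an ancestor of the other node.

doe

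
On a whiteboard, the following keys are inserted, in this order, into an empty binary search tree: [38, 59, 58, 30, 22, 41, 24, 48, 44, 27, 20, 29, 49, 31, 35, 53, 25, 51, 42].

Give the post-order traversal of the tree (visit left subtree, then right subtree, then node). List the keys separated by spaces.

38: root
59: right child of 38 (depth 1)
58: left child of 59 (depth 2)
30: left child of 38 (depth 1)
22: left child of 30 (depth 2)
41: left child of 58 (depth 3)
24: right child of 22 (depth 3)
48: right child of 41 (depth 4)
44: left child of 48 (depth 5)
27: right child of 24 (depth 4)
20: left child of 22 (depth 3)
29: right child of 27 (depth 5)
49: right child of 48 (depth 5)
31: right child of 30 (depth 2)
35: right child of 31 (depth 3)
53: right child of 49 (depth 6)
25: left child of 27 (depth 5)
51: left child of 53 (depth 7)
42: left child of 44 (depth 6)

20 25 29 27 24 22 35 31 30 42 44 51 53 49 48 41 58 59 38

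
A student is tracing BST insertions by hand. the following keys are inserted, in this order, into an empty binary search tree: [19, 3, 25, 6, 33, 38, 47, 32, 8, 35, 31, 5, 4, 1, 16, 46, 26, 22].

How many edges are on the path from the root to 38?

Insert 19: tree is empty, so 19 becomes the root.
Insert 3: 3 < 19 → go left. Place as left child of 19.
Insert 25: 25 > 19 → go right. Place as right child of 19.
Insert 6: 6 < 19 → go left; 6 > 3 → go right. Place as right child of 3.
Insert 33: 33 > 19 → go right; 33 > 25 → go right. Place as right child of 25.
Insert 38: 38 > 19 → go right; 38 > 25 → go right; 38 > 33 → go right. Place as right child of 33.
Insert 47: 47 > 19 → go right; 47 > 25 → go right; 47 > 33 → go right; 47 > 38 → go right. Place as right child of 38.
Insert 32: 32 > 19 → go right; 32 > 25 → go right; 32 < 33 → go left. Place as left child of 33.
Insert 8: 8 < 19 → go left; 8 > 3 → go right; 8 > 6 → go right. Place as right child of 6.
Insert 35: 35 > 19 → go right; 35 > 25 → go right; 35 > 33 → go right; 35 < 38 → go left. Place as left child of 38.
Insert 31: 31 > 19 → go right; 31 > 25 → go right; 31 < 33 → go left; 31 < 32 → go left. Place as left child of 32.
Insert 5: 5 < 19 → go left; 5 > 3 → go right; 5 < 6 → go left. Place as left child of 6.
Insert 4: 4 < 19 → go left; 4 > 3 → go right; 4 < 6 → go left; 4 < 5 → go left. Place as left child of 5.
Insert 1: 1 < 19 → go left; 1 < 3 → go left. Place as left child of 3.
Insert 16: 16 < 19 → go left; 16 > 3 → go right; 16 > 6 → go right; 16 > 8 → go right. Place as right child of 8.
Insert 46: 46 > 19 → go right; 46 > 25 → go right; 46 > 33 → go right; 46 > 38 → go right; 46 < 47 → go left. Place as left child of 47.
Insert 26: 26 > 19 → go right; 26 > 25 → go right; 26 < 33 → go left; 26 < 32 → go left; 26 < 31 → go left. Place as left child of 31.
Insert 22: 22 > 19 → go right; 22 < 25 → go left. Place as left child of 25.

Path to 38: 19 → 25 → 33 → 38, which is 3 edges.

3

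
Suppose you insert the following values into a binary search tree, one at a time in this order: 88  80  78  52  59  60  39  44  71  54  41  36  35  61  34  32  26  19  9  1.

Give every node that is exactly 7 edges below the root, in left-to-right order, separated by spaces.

88: root
80: left child of 88 (depth 1)
78: left child of 80 (depth 2)
52: left child of 78 (depth 3)
59: right child of 52 (depth 4)
60: right child of 59 (depth 5)
39: left child of 52 (depth 4)
44: right child of 39 (depth 5)
71: right child of 60 (depth 6)
54: left child of 59 (depth 5)
41: left child of 44 (depth 6)
36: left child of 39 (depth 5)
35: left child of 36 (depth 6)
61: left child of 71 (depth 7)
34: left child of 35 (depth 7)
32: left child of 34 (depth 8)
26: left child of 32 (depth 9)
19: left child of 26 (depth 10)
9: left child of 19 (depth 11)
1: left child of 9 (depth 12)

34 61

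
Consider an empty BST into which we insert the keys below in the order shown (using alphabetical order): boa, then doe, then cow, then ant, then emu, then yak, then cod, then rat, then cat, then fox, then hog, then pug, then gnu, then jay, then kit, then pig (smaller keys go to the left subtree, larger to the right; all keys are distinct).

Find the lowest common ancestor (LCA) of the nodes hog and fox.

boa: root
doe: right child of boa (depth 1)
cow: left child of doe (depth 2)
ant: left child of boa (depth 1)
emu: right child of doe (depth 2)
yak: right child of emu (depth 3)
cod: left child of cow (depth 3)
rat: left child of yak (depth 4)
cat: left child of cod (depth 4)
fox: left child of rat (depth 5)
hog: right child of fox (depth 6)
pug: right child of hog (depth 7)
gnu: left child of hog (depth 7)
jay: left child of pug (depth 8)
kit: right child of jay (depth 9)
pig: right child of kit (depth 10)

Path to hog: boa → doe → emu → yak → rat → fox → hog
Path to fox: boa → doe → emu → yak → rat → fox
fox lies on both paths and is an ancestor of the other node.

fox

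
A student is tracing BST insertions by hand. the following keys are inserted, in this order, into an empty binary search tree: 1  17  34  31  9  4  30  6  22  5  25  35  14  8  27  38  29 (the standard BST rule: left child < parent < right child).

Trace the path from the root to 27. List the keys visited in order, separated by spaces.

1: root
17: right child of 1 (depth 1)
34: right child of 17 (depth 2)
31: left child of 34 (depth 3)
9: left child of 17 (depth 2)
4: left child of 9 (depth 3)
30: left child of 31 (depth 4)
6: right child of 4 (depth 4)
22: left child of 30 (depth 5)
5: left child of 6 (depth 5)
25: right child of 22 (depth 6)
35: right child of 34 (depth 3)
14: right child of 9 (depth 3)
8: right child of 6 (depth 5)
27: right child of 25 (depth 7)
38: right child of 35 (depth 4)
29: right child of 27 (depth 8)

1 17 34 31 30 22 25 27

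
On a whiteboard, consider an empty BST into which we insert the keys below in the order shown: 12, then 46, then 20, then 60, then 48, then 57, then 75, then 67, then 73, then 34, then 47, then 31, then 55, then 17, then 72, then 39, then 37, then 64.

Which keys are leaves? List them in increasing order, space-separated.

17 31 37 47 55 64 72

Insert 12: tree is empty, so 12 becomes the root.
Insert 46: 46 > 12 → go right. Place as right child of 12.
Insert 20: 20 > 12 → go right; 20 < 46 → go left. Place as left child of 46.
Insert 60: 60 > 12 → go right; 60 > 46 → go right. Place as right child of 46.
Insert 48: 48 > 12 → go right; 48 > 46 → go right; 48 < 60 → go left. Place as left child of 60.
Insert 57: 57 > 12 → go right; 57 > 46 → go right; 57 < 60 → go left; 57 > 48 → go right. Place as right child of 48.
Insert 75: 75 > 12 → go right; 75 > 46 → go right; 75 > 60 → go right. Place as right child of 60.
Insert 67: 67 > 12 → go right; 67 > 46 → go right; 67 > 60 → go right; 67 < 75 → go left. Place as left child of 75.
Insert 73: 73 > 12 → go right; 73 > 46 → go right; 73 > 60 → go right; 73 < 75 → go left; 73 > 67 → go right. Place as right child of 67.
Insert 34: 34 > 12 → go right; 34 < 46 → go left; 34 > 20 → go right. Place as right child of 20.
Insert 47: 47 > 12 → go right; 47 > 46 → go right; 47 < 60 → go left; 47 < 48 → go left. Place as left child of 48.
Insert 31: 31 > 12 → go right; 31 < 46 → go left; 31 > 20 → go right; 31 < 34 → go left. Place as left child of 34.
Insert 55: 55 > 12 → go right; 55 > 46 → go right; 55 < 60 → go left; 55 > 48 → go right; 55 < 57 → go left. Place as left child of 57.
Insert 17: 17 > 12 → go right; 17 < 46 → go left; 17 < 20 → go left. Place as left child of 20.
Insert 72: 72 > 12 → go right; 72 > 46 → go right; 72 > 60 → go right; 72 < 75 → go left; 72 > 67 → go right; 72 < 73 → go left. Place as left child of 73.
Insert 39: 39 > 12 → go right; 39 < 46 → go left; 39 > 20 → go right; 39 > 34 → go right. Place as right child of 34.
Insert 37: 37 > 12 → go right; 37 < 46 → go left; 37 > 20 → go right; 37 > 34 → go right; 37 < 39 → go left. Place as left child of 39.
Insert 64: 64 > 12 → go right; 64 > 46 → go right; 64 > 60 → go right; 64 < 75 → go left; 64 < 67 → go left. Place as left child of 67.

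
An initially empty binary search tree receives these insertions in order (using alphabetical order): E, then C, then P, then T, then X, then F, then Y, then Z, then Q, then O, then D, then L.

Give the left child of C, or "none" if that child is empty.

Insert E: tree is empty, so E becomes the root.
Insert C: C < E → go left. Place as left child of E.
Insert P: P > E → go right. Place as right child of E.
Insert T: T > E → go right; T > P → go right. Place as right child of P.
Insert X: X > E → go right; X > P → go right; X > T → go right. Place as right child of T.
Insert F: F > E → go right; F < P → go left. Place as left child of P.
Insert Y: Y > E → go right; Y > P → go right; Y > T → go right; Y > X → go right. Place as right child of X.
Insert Z: Z > E → go right; Z > P → go right; Z > T → go right; Z > X → go right; Z > Y → go right. Place as right child of Y.
Insert Q: Q > E → go right; Q > P → go right; Q < T → go left. Place as left child of T.
Insert O: O > E → go right; O < P → go left; O > F → go right. Place as right child of F.
Insert D: D < E → go left; D > C → go right. Place as right child of C.
Insert L: L > E → go right; L < P → go left; L > F → go right; L < O → go left. Place as left child of O.

none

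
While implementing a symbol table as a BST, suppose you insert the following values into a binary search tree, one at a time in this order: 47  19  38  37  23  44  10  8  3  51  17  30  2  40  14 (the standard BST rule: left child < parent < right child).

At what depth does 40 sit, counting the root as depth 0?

Insert 47: tree is empty, so 47 becomes the root.
Insert 19: 19 < 47 → go left. Place as left child of 47.
Insert 38: 38 < 47 → go left; 38 > 19 → go right. Place as right child of 19.
Insert 37: 37 < 47 → go left; 37 > 19 → go right; 37 < 38 → go left. Place as left child of 38.
Insert 23: 23 < 47 → go left; 23 > 19 → go right; 23 < 38 → go left; 23 < 37 → go left. Place as left child of 37.
Insert 44: 44 < 47 → go left; 44 > 19 → go right; 44 > 38 → go right. Place as right child of 38.
Insert 10: 10 < 47 → go left; 10 < 19 → go left. Place as left child of 19.
Insert 8: 8 < 47 → go left; 8 < 19 → go left; 8 < 10 → go left. Place as left child of 10.
Insert 3: 3 < 47 → go left; 3 < 19 → go left; 3 < 10 → go left; 3 < 8 → go left. Place as left child of 8.
Insert 51: 51 > 47 → go right. Place as right child of 47.
Insert 17: 17 < 47 → go left; 17 < 19 → go left; 17 > 10 → go right. Place as right child of 10.
Insert 30: 30 < 47 → go left; 30 > 19 → go right; 30 < 38 → go left; 30 < 37 → go left; 30 > 23 → go right. Place as right child of 23.
Insert 2: 2 < 47 → go left; 2 < 19 → go left; 2 < 10 → go left; 2 < 8 → go left; 2 < 3 → go left. Place as left child of 3.
Insert 40: 40 < 47 → go left; 40 > 19 → go right; 40 > 38 → go right; 40 < 44 → go left. Place as left child of 44.
Insert 14: 14 < 47 → go left; 14 < 19 → go left; 14 > 10 → go right; 14 < 17 → go left. Place as left child of 17.

Path to 40: 47 → 19 → 38 → 44 → 40, which is 4 edges.

4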